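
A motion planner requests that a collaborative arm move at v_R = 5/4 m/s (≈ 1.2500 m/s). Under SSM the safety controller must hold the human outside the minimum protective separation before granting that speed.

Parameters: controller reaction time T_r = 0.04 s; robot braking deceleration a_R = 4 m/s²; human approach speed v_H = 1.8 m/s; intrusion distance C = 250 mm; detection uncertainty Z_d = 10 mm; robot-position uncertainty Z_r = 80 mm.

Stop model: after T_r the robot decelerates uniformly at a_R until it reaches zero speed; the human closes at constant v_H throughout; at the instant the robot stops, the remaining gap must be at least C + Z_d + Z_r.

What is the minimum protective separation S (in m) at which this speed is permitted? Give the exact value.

T_s = v_R/a_R = (5/4)/4 = 0.3125 s
reaction-phase robot travel = 1.2500·0.0400 = 0.0500 m
robot under decel: 1.2500²/(2·4.0000) = 0.1953 m
human closes 1.8000·0.3525 = 0.6345 m
margins: 0.2500+0.0100+0.0800 = 0.3400 m
S_min ≈ 0.0500+0.1953+0.6345+0.3400  ⇒  S_min = 19517/16000 m

S_min = 19517/16000 m = 1.2198 m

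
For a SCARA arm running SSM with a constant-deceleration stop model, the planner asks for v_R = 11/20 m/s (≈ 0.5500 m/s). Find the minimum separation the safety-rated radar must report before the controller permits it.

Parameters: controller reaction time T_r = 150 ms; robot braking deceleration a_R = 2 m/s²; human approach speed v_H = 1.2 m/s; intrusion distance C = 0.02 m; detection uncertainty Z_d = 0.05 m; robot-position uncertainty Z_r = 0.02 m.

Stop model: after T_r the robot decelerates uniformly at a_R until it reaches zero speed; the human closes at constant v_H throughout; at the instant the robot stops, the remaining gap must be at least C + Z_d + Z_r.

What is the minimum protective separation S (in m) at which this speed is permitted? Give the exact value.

T_s = v_R/a_R = (11/20)/2 = 0.2750 s
robot in T_r: 0.5500·0.1500 = 0.0825 m
braking distance = 0.5500²/(2·2.0000) = 0.0756 m
person approaches 1.2000·(0.1500+0.2750) = 0.5100 m
margins: 0.0200+0.0500+0.0200 = 0.0900 m
S_min ≈ 0.0825+0.0756+0.5100+0.0900  ⇒  S_min = 1213/1600 m

S_min = 1213/1600 m = 0.7581 m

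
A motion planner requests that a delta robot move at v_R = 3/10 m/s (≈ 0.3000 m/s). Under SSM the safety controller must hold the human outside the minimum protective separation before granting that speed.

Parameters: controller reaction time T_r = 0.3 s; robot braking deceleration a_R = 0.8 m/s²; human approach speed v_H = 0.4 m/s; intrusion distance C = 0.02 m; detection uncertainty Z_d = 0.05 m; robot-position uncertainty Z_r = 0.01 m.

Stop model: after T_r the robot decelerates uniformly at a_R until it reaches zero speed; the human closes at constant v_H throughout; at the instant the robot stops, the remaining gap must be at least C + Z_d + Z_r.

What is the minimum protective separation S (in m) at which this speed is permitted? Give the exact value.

T_s = v_R/a_R = (3/10)/(4/5) = 0.3750 s
robot in T_r: 0.3000·0.3000 = 0.0900 m
braking distance = 0.3000²/(2·0.8000) = 0.0563 m
human over T_r+T_s: 0.4000·(0.3000+0.3750) = 0.2700 m
residual clearance needed = 0.0200+0.0500+0.0100 = 0.0800 m
S_min ≈ 0.0900+0.0563+0.2700+0.0800  ⇒  S_min = 397/800 m

S_min = 397/800 m = 0.4963 m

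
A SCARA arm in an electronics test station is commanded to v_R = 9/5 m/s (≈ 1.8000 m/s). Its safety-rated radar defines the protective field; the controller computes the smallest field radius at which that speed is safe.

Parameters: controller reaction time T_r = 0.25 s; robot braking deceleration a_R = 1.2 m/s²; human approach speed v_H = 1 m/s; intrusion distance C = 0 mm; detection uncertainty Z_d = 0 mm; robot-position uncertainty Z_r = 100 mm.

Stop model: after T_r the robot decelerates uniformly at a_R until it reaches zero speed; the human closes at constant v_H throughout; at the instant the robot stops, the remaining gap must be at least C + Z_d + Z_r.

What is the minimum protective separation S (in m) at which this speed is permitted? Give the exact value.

stop time T_s = (9/5)/(6/5) = 1.5000 s
reaction-phase robot travel = 1.8000·0.2500 = 0.4500 m
robot covers 1.8000·1.5000 − ½·1.2000·1.5000² = 1.3500 m while stopping
human closes 1.0000·1.7500 = 1.7500 m
residual clearance needed = 0.0000+0.0000+0.1000 = 0.1000 m
S_min ≈ 0.4500+1.3500+1.7500+0.1000  ⇒  S_min = 73/20 m

S_min = 73/20 m = 3.6500 m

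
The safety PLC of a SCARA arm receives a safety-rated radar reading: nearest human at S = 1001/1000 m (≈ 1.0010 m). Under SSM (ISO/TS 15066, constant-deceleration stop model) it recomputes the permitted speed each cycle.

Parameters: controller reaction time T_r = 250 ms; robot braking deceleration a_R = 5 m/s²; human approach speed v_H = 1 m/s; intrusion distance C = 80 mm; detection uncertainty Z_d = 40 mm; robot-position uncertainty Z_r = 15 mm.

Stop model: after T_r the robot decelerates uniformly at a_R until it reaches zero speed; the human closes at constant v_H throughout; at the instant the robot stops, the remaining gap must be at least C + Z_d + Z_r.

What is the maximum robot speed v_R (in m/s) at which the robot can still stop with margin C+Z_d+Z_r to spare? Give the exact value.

v_R_max = 11/10 m/s = 1.1000 m/s

quadratic (1/10)·v² + (9/20)·v + (-77/125) = 0
  disc = (9/20)² − 4·(1/10)·(-77/125) = 4489/10000 ; √disc = 67/100
  v_R = (−(9/20) + 67/100) / (2·(1/10)) = 11/10 m/s
check:
braking lasts T_s = (11/10)/5 = 0.2200 s
reaction-phase robot travel = 1.1000·0.2500 = 0.2750 m
robot under decel: 1.1000²/(2·5.0000) = 0.1210 m
person approaches 1.0000·(0.2500+0.2200) = 0.4700 m
C+Z_d+Z_r = 0.0800+0.0400+0.0150 = 0.1350 m
sum ≈ 0.2750+0.1210+0.4700+0.1350 ≈ 1.0010 m = S ✓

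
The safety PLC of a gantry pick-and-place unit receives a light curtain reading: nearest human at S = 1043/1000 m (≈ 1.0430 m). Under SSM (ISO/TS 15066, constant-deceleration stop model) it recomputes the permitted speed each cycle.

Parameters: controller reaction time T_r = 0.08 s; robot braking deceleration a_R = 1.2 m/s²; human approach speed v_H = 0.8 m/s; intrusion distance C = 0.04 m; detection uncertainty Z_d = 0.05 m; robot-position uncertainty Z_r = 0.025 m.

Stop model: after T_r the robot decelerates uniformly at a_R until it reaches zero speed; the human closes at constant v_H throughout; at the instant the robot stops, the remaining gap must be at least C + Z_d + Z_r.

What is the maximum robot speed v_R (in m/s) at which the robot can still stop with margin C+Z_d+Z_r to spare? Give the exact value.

quadratic (5/12)·v² + (56/75)·v + (-108/125) = 0
  disc = (56/75)² − 4·(5/12)·(-108/125) = 11236/5625 ; √disc = 106/75
  v_R = (−(56/75) + 106/75) / (2·(5/12)) = 4/5 m/s
check:
braking lasts T_s = (4/5)/(6/5) = 0.6667 s
reaction-phase robot travel = 0.8000·0.0800 = 0.0640 m
braking distance = 0.8000²/(2·1.2000) = 0.2667 m
human over T_r+T_s: 0.8000·(0.0800+0.6667) = 0.5973 m
C+Z_d+Z_r = 0.0400+0.0500+0.0250 = 0.1150 m
sum ≈ 0.0640+0.2667+0.5973+0.1150 ≈ 1.0430 m = S ✓

v_R_max = 4/5 m/s = 0.8000 m/s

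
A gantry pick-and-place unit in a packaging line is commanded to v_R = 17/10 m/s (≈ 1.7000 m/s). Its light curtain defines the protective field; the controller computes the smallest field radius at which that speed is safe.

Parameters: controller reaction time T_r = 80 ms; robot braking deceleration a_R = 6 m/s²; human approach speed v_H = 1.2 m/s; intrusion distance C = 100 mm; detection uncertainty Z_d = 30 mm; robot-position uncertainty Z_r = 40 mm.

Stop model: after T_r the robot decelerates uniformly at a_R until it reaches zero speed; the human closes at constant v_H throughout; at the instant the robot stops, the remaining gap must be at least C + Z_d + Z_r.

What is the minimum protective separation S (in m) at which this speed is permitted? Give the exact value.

braking lasts T_s = (17/10)/6 = 0.2833 s
robot in T_r: 1.7000·0.0800 = 0.1360 m
robot under decel: 1.7000²/(2·6.0000) = 0.2408 m
person approaches 1.2000·(0.0800+0.2833) = 0.4360 m
margins: 0.1000+0.0300+0.0400 = 0.1700 m
S_min ≈ 0.1360+0.2408+0.4360+0.1700  ⇒  S_min = 5897/6000 m

S_min = 5897/6000 m = 0.9828 m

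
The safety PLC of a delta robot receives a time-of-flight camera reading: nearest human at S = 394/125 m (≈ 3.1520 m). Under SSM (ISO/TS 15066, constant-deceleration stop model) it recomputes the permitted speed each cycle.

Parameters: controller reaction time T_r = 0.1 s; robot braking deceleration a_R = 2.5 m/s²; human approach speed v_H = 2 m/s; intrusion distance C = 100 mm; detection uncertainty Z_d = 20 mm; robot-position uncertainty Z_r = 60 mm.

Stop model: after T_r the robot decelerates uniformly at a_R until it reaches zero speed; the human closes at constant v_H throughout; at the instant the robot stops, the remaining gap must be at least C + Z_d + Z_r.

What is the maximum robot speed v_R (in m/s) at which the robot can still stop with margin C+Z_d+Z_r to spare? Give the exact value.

v_R_max = 21/10 m/s = 2.1000 m/s

at the boundary: (1/5)·v² + (9/10)·v + (-693/250) = 0
  disc = (9/10)² − 4·(1/5)·(-693/250) = 7569/2500 ; √disc = 87/50
  v_R = (−(9/10) + 87/50) / (2·(1/5)) = 21/10 m/s
check:
T_s = v_R/a_R = (21/10)/(5/2) = 0.8400 s
robot in T_r: 2.1000·0.1000 = 0.2100 m
braking distance = 2.1000²/(2·2.5000) = 0.8820 m
human over T_r+T_s: 2.0000·(0.1000+0.8400) = 1.8800 m
C+Z_d+Z_r = 0.1000+0.0200+0.0600 = 0.1800 m
sum ≈ 0.2100+0.8820+1.8800+0.1800 ≈ 3.1520 m = S ✓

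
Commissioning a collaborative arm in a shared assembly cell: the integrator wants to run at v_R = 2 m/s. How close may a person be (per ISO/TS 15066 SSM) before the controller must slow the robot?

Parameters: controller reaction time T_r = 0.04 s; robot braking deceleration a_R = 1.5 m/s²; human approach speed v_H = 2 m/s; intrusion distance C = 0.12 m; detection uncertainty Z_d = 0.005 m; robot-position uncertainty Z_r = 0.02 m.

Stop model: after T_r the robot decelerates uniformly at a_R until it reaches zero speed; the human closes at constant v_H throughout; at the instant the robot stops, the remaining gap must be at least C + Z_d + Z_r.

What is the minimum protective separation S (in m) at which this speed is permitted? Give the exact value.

stop time T_s = 2/(3/2) = 1.3333 s
robot covers v_R·T_r = 2.0000·0.0400 = 0.0800 m before braking
robot under decel: 2.0000²/(2·1.5000) = 1.3333 m
human over T_r+T_s: 2.0000·(0.0400+1.3333) = 2.7467 m
C+Z_d+Z_r = 0.1200+0.0050+0.0200 = 0.1450 m
S_min ≈ 0.0800+1.3333+2.7467+0.1450  ⇒  S_min = 861/200 m

S_min = 861/200 m = 4.3050 m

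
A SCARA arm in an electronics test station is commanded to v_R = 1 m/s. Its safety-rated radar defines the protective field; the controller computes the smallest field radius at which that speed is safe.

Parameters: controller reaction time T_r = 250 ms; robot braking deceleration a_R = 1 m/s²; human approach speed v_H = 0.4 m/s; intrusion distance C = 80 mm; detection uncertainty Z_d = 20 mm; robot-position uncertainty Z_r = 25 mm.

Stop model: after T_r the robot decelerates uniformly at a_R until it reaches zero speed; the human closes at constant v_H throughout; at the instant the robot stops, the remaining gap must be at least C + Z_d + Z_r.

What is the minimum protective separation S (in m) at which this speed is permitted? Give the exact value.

S_min = 11/8 m = 1.3750 m

stop time T_s = 1/1 = 1.0000 s
reaction-phase robot travel = 1.0000·0.2500 = 0.2500 m
braking distance = 1.0000²/(2·1.0000) = 0.5000 m
human closes 0.4000·1.2500 = 0.5000 m
residual clearance needed = 0.0800+0.0200+0.0250 = 0.1250 m
S_min ≈ 0.2500+0.5000+0.5000+0.1250  ⇒  S_min = 11/8 m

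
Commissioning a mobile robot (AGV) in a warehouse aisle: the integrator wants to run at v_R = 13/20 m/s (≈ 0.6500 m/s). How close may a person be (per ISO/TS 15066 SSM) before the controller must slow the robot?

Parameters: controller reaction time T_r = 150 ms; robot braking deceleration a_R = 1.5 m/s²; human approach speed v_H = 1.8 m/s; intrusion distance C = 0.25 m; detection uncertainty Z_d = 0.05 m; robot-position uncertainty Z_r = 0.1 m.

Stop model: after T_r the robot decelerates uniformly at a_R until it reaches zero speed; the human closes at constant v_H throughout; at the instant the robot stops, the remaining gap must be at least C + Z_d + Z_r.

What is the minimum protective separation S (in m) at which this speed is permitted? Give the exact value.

stop time T_s = (13/20)/(3/2) = 0.4333 s
robot in T_r: 0.6500·0.1500 = 0.0975 m
robot covers 0.6500·0.4333 − ½·1.5000·0.4333² = 0.1408 m while stopping
person approaches 1.8000·(0.1500+0.4333) = 1.0500 m
residual clearance needed = 0.2500+0.0500+0.1000 = 0.4000 m
S_min ≈ 0.0975+0.1408+1.0500+0.4000  ⇒  S_min = 1013/600 m

S_min = 1013/600 m = 1.6883 m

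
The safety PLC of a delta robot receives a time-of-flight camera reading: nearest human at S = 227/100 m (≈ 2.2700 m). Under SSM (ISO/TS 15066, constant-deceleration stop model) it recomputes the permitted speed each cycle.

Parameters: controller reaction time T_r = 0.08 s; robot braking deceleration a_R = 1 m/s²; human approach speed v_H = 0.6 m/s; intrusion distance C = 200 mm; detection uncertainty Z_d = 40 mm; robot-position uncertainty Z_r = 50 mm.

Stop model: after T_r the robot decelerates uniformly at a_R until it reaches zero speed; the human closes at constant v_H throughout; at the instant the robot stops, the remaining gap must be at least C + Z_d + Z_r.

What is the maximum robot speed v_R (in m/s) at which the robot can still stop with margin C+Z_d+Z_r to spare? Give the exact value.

at the boundary: (1/2)·v² + (17/25)·v + (-483/250) = 0
  disc = (17/25)² − 4·(1/2)·(-483/250) = 2704/625 ; √disc = 52/25
  v_R = (−(17/25) + 52/25) / (2·(1/2)) = 7/5 m/s
check:
T_s = v_R/a_R = (7/5)/1 = 1.4000 s
reaction-phase robot travel = 1.4000·0.0800 = 0.1120 m
robot covers 1.4000·1.4000 − ½·1.0000·1.4000² = 0.9800 m while stopping
human over T_r+T_s: 0.6000·(0.0800+1.4000) = 0.8880 m
margins: 0.2000+0.0400+0.0500 = 0.2900 m
sum ≈ 0.1120+0.9800+0.8880+0.2900 ≈ 2.2700 m = S ✓

v_R_max = 7/5 m/s = 1.4000 m/s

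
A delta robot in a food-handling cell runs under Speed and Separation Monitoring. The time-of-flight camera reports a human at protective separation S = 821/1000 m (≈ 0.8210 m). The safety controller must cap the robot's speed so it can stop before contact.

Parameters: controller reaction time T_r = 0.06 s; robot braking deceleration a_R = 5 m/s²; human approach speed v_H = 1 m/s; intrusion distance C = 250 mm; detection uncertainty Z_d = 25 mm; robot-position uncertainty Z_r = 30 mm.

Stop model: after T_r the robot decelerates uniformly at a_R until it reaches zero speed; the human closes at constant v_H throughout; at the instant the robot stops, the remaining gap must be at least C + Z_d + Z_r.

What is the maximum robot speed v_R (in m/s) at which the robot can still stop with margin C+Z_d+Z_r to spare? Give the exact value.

v_R_max = 6/5 m/s = 1.2000 m/s

quadratic (1/10)·v² + (13/50)·v + (-57/125) = 0
  disc = (13/50)² − 4·(1/10)·(-57/125) = 1/4 ; √disc = 1/2
  v_R = (−(13/50) + 1/2) / (2·(1/10)) = 6/5 m/s
check:
braking lasts T_s = (6/5)/5 = 0.2400 s
robot in T_r: 1.2000·0.0600 = 0.0720 m
braking distance = 1.2000²/(2·5.0000) = 0.1440 m
human closes 1.0000·0.3000 = 0.3000 m
residual clearance needed = 0.2500+0.0250+0.0300 = 0.3050 m
sum ≈ 0.0720+0.1440+0.3000+0.3050 ≈ 0.8210 m = S ✓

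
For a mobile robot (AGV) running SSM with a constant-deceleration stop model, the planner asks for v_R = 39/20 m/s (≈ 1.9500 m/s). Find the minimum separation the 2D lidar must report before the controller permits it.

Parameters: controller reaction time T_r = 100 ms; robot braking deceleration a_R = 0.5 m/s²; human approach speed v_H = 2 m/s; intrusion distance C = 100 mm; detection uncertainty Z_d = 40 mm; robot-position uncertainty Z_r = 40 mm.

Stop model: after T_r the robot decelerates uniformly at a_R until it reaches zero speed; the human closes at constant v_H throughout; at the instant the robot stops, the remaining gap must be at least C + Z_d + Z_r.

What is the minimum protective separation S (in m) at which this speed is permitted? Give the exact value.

stop time T_s = (39/20)/(1/2) = 3.9000 s
robot covers v_R·T_r = 1.9500·0.1000 = 0.1950 m before braking
robot under decel: 1.9500²/(2·0.5000) = 3.8025 m
human over T_r+T_s: 2.0000·(0.1000+3.9000) = 8.0000 m
C+Z_d+Z_r = 0.1000+0.0400+0.0400 = 0.1800 m
S_min ≈ 0.1950+3.8025+8.0000+0.1800  ⇒  S_min = 4871/400 m

S_min = 4871/400 m = 12.1775 m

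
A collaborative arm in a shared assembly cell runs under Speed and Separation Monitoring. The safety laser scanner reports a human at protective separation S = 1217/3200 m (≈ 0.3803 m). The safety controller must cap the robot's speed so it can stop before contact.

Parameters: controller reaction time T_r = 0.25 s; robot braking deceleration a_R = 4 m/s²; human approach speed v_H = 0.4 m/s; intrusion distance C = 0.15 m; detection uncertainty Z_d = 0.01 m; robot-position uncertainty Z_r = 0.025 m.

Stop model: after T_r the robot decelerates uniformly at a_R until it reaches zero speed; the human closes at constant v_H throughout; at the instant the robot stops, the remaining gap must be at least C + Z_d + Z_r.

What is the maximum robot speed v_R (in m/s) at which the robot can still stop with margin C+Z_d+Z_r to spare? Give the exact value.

v_R_max = 1/4 m/s = 0.2500 m/s

collect terms ⇒ (1/8)·v_R² + (7/20)·v_R + (-61/640) = 0
  disc = (7/20)² − 4·(1/8)·(-61/640) = 1089/6400 ; √disc = 33/80
  v_R = (−(7/20) + 33/80) / (2·(1/8)) = 1/4 m/s
check:
stop time T_s = (1/4)/4 = 0.0625 s
robot in T_r: 0.2500·0.2500 = 0.0625 m
robot covers 0.2500·0.0625 − ½·4.0000·0.0625² = 0.0078 m while stopping
human closes 0.4000·0.3125 = 0.1250 m
margins: 0.1500+0.0100+0.0250 = 0.1850 m
sum ≈ 0.0625+0.0078+0.1250+0.1850 ≈ 0.3803 m = S ✓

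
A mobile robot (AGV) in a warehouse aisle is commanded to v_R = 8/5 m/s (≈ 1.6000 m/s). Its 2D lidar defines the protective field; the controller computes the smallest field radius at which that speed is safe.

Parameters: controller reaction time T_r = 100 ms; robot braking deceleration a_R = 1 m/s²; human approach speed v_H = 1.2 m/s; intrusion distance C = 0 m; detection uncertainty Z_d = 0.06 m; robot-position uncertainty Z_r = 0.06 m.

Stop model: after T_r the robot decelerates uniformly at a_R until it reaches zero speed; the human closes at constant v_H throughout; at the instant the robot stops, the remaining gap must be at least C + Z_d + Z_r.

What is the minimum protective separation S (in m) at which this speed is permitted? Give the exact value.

stop time T_s = (8/5)/1 = 1.6000 s
robot covers v_R·T_r = 1.6000·0.1000 = 0.1600 m before braking
robot covers 1.6000·1.6000 − ½·1.0000·1.6000² = 1.2800 m while stopping
person approaches 1.2000·(0.1000+1.6000) = 2.0400 m
residual clearance needed = 0.0000+0.0600+0.0600 = 0.1200 m
S_min ≈ 0.1600+1.2800+2.0400+0.1200  ⇒  S_min = 18/5 m

S_min = 18/5 m = 3.6000 m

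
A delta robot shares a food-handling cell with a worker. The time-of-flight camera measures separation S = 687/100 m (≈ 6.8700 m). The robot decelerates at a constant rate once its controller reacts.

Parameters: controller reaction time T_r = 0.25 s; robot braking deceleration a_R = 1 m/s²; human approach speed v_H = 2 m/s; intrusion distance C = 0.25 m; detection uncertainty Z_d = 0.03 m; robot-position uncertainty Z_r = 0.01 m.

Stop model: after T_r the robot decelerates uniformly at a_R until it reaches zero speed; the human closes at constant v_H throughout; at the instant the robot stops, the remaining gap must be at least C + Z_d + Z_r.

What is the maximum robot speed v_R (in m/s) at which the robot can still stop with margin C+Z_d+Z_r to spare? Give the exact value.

v_R_max = 19/10 m/s = 1.9000 m/s

quadratic (1/2)·v² + (9/4)·v + (-152/25) = 0
  disc = (9/4)² − 4·(1/2)·(-152/25) = 6889/400 ; √disc = 83/20
  v_R = (−(9/4) + 83/20) / (2·(1/2)) = 19/10 m/s
check:
T_s = v_R/a_R = (19/10)/1 = 1.9000 s
robot covers v_R·T_r = 1.9000·0.2500 = 0.4750 m before braking
robot under decel: 1.9000²/(2·1.0000) = 1.8050 m
human closes 2.0000·2.1500 = 4.3000 m
margins: 0.2500+0.0300+0.0100 = 0.2900 m
sum ≈ 0.4750+1.8050+4.3000+0.2900 ≈ 6.8700 m = S ✓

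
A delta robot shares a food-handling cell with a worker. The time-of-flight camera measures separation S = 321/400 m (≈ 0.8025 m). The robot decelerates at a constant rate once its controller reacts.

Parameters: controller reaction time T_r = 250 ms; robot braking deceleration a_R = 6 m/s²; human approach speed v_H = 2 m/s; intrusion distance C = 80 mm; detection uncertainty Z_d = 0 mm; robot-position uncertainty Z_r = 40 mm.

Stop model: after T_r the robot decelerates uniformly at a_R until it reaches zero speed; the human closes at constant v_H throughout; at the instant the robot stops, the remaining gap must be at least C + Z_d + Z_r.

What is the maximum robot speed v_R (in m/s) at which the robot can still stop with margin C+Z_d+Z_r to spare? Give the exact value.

collect terms ⇒ (1/12)·v_R² + (7/12)·v_R + (-73/400) = 0
  disc = (7/12)² − 4·(1/12)·(-73/400) = 361/900 ; √disc = 19/30
  v_R = (−(7/12) + 19/30) / (2·(1/12)) = 3/10 m/s
check:
T_s = v_R/a_R = (3/10)/6 = 0.0500 s
robot covers v_R·T_r = 0.3000·0.2500 = 0.0750 m before braking
braking distance = 0.3000²/(2·6.0000) = 0.0075 m
human over T_r+T_s: 2.0000·(0.2500+0.0500) = 0.6000 m
residual clearance needed = 0.0800+0.0000+0.0400 = 0.1200 m
sum ≈ 0.0750+0.0075+0.6000+0.1200 ≈ 0.8025 m = S ✓

v_R_max = 3/10 m/s = 0.3000 m/s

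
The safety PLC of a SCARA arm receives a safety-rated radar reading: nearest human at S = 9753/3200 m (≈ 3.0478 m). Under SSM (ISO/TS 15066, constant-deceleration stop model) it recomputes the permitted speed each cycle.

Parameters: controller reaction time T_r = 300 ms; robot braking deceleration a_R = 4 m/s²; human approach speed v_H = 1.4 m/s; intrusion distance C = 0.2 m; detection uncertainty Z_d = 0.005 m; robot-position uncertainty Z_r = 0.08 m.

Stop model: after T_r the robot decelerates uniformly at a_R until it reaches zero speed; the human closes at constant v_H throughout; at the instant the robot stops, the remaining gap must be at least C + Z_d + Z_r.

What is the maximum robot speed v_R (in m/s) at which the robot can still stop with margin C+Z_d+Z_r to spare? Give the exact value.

quadratic (1/8)·v² + (13/20)·v + (-7497/3200) = 0
  disc = (13/20)² − 4·(1/8)·(-7497/3200) = 10201/6400 ; √disc = 101/80
  v_R = (−(13/20) + 101/80) / (2·(1/8)) = 49/20 m/s
check:
T_s = v_R/a_R = (49/20)/4 = 0.6125 s
reaction-phase robot travel = 2.4500·0.3000 = 0.7350 m
robot covers 2.4500·0.6125 − ½·4.0000·0.6125² = 0.7503 m while stopping
person approaches 1.4000·(0.3000+0.6125) = 1.2775 m
margins: 0.2000+0.0050+0.0800 = 0.2850 m
sum ≈ 0.7350+0.7503+1.2775+0.2850 ≈ 3.0478 m = S ✓

v_R_max = 49/20 m/s = 2.4500 m/s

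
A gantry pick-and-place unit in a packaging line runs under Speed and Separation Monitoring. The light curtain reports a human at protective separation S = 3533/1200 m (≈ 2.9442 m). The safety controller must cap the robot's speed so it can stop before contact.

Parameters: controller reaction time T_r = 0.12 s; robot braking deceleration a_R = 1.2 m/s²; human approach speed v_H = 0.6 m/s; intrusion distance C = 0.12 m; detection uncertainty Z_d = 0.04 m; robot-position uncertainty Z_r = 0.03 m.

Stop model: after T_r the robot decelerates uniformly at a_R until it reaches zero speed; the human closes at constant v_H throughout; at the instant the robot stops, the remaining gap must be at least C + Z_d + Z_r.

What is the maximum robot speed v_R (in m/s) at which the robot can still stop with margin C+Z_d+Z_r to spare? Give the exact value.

at the boundary: (5/12)·v² + (31/50)·v + (-16093/6000) = 0
  disc = (31/50)² − 4·(5/12)·(-16093/6000) = 436921/90000 ; √disc = 661/300
  v_R = (−(31/50) + 661/300) / (2·(5/12)) = 19/10 m/s
check:
stop time T_s = (19/10)/(6/5) = 1.5833 s
robot in T_r: 1.9000·0.1200 = 0.2280 m
robot covers 1.9000·1.5833 − ½·1.2000·1.5833² = 1.5042 m while stopping
person approaches 0.6000·(0.1200+1.5833) = 1.0220 m
residual clearance needed = 0.1200+0.0400+0.0300 = 0.1900 m
sum ≈ 0.2280+1.5042+1.0220+0.1900 ≈ 2.9442 m = S ✓

v_R_max = 19/10 m/s = 1.9000 m/s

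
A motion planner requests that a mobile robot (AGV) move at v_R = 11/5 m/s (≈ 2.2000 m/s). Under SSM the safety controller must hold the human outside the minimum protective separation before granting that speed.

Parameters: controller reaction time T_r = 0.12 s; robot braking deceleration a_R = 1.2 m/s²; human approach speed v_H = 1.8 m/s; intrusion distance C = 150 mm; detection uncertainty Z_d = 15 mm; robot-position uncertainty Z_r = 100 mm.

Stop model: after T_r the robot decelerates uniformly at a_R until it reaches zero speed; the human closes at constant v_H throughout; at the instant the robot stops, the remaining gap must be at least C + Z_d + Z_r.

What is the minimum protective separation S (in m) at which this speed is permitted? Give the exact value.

stop time T_s = (11/5)/(6/5) = 1.8333 s
robot in T_r: 2.2000·0.1200 = 0.2640 m
braking distance = 2.2000²/(2·1.2000) = 2.0167 m
human over T_r+T_s: 1.8000·(0.1200+1.8333) = 3.5160 m
margins: 0.1500+0.0150+0.1000 = 0.2650 m
S_min ≈ 0.2640+2.0167+3.5160+0.2650  ⇒  S_min = 3637/600 m

S_min = 3637/600 m = 6.0617 m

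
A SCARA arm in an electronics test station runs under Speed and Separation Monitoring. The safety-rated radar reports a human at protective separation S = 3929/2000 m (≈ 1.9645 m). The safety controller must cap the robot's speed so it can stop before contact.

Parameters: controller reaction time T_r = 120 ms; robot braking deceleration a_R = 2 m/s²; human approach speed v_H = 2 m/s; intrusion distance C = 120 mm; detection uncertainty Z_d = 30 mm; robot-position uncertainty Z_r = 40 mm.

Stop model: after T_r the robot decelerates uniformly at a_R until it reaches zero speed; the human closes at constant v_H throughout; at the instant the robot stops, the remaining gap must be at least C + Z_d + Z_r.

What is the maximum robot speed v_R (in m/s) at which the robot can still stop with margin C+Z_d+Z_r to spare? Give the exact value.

at the boundary: (1/4)·v² + (28/25)·v + (-3069/2000) = 0
  disc = (28/25)² − 4·(1/4)·(-3069/2000) = 27889/10000 ; √disc = 167/100
  v_R = (−(28/25) + 167/100) / (2·(1/4)) = 11/10 m/s
check:
stop time T_s = (11/10)/2 = 0.5500 s
robot in T_r: 1.1000·0.1200 = 0.1320 m
robot covers 1.1000·0.5500 − ½·2.0000·0.5500² = 0.3025 m while stopping
person approaches 2.0000·(0.1200+0.5500) = 1.3400 m
residual clearance needed = 0.1200+0.0300+0.0400 = 0.1900 m
sum ≈ 0.1320+0.3025+1.3400+0.1900 ≈ 1.9645 m = S ✓

v_R_max = 11/10 m/s = 1.1000 m/s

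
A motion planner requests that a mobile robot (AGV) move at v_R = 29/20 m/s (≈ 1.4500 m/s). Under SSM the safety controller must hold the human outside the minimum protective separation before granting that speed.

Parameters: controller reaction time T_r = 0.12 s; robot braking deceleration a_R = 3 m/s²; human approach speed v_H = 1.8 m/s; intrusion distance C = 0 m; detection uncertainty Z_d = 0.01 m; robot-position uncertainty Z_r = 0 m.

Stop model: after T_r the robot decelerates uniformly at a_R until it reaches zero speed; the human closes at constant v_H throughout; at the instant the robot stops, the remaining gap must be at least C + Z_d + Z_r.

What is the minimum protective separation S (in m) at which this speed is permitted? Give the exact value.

braking lasts T_s = (29/20)/3 = 0.4833 s
reaction-phase robot travel = 1.4500·0.1200 = 0.1740 m
robot covers 1.4500·0.4833 − ½·3.0000·0.4833² = 0.3504 m while stopping
person approaches 1.8000·(0.1200+0.4833) = 1.0860 m
margins: 0.0000+0.0100+0.0000 = 0.0100 m
S_min ≈ 0.1740+0.3504+1.0860+0.0100  ⇒  S_min = 3889/2400 m

S_min = 3889/2400 m = 1.6204 m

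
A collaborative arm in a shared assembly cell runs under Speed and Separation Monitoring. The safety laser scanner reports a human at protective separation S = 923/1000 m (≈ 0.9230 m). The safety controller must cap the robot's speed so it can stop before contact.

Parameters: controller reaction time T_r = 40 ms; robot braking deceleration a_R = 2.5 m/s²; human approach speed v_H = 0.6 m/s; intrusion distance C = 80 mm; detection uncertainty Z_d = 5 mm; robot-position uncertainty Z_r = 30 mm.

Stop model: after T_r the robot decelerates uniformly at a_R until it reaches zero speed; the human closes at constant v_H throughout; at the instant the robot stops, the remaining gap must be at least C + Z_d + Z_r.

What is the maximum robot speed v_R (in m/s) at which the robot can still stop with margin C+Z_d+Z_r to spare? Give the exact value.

collect terms ⇒ (1/5)·v_R² + (7/25)·v_R + (-98/125) = 0
  disc = (7/25)² − 4·(1/5)·(-98/125) = 441/625 ; √disc = 21/25
  v_R = (−(7/25) + 21/25) / (2·(1/5)) = 7/5 m/s
check:
stop time T_s = (7/5)/(5/2) = 0.5600 s
robot covers v_R·T_r = 1.4000·0.0400 = 0.0560 m before braking
robot covers 1.4000·0.5600 − ½·2.5000·0.5600² = 0.3920 m while stopping
person approaches 0.6000·(0.0400+0.5600) = 0.3600 m
C+Z_d+Z_r = 0.0800+0.0050+0.0300 = 0.1150 m
sum ≈ 0.0560+0.3920+0.3600+0.1150 ≈ 0.9230 m = S ✓

v_R_max = 7/5 m/s = 1.4000 m/s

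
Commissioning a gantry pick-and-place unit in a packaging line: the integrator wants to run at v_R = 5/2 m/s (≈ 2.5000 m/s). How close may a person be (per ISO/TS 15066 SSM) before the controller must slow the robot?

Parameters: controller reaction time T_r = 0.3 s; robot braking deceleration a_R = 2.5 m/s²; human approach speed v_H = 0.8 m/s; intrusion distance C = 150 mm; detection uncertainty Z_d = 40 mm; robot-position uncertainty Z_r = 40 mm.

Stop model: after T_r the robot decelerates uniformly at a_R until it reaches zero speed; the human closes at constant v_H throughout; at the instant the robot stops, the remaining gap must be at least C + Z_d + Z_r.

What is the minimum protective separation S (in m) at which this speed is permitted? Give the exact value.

braking lasts T_s = (5/2)/(5/2) = 1.0000 s
robot in T_r: 2.5000·0.3000 = 0.7500 m
robot under decel: 2.5000²/(2·2.5000) = 1.2500 m
person approaches 0.8000·(0.3000+1.0000) = 1.0400 m
residual clearance needed = 0.1500+0.0400+0.0400 = 0.2300 m
S_min ≈ 0.7500+1.2500+1.0400+0.2300  ⇒  S_min = 327/100 m

S_min = 327/100 m = 3.2700 m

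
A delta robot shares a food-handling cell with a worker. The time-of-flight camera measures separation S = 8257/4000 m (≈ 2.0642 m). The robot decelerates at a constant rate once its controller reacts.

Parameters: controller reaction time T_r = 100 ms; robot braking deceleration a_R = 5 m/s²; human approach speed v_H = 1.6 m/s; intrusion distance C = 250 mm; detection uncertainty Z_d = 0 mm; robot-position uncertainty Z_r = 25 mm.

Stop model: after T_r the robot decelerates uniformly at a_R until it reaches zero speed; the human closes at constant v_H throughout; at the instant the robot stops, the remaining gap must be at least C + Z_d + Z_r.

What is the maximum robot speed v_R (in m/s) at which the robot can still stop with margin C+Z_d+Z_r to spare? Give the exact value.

quadratic (1/10)·v² + (21/50)·v + (-6517/4000) = 0
  disc = (21/50)² − 4·(1/10)·(-6517/4000) = 8281/10000 ; √disc = 91/100
  v_R = (−(21/50) + 91/100) / (2·(1/10)) = 49/20 m/s
check:
stop time T_s = (49/20)/5 = 0.4900 s
robot in T_r: 2.4500·0.1000 = 0.2450 m
robot covers 2.4500·0.4900 − ½·5.0000·0.4900² = 0.6002 m while stopping
person approaches 1.6000·(0.1000+0.4900) = 0.9440 m
margins: 0.2500+0.0000+0.0250 = 0.2750 m
sum ≈ 0.2450+0.6002+0.9440+0.2750 ≈ 2.0642 m = S ✓

v_R_max = 49/20 m/s = 2.4500 m/s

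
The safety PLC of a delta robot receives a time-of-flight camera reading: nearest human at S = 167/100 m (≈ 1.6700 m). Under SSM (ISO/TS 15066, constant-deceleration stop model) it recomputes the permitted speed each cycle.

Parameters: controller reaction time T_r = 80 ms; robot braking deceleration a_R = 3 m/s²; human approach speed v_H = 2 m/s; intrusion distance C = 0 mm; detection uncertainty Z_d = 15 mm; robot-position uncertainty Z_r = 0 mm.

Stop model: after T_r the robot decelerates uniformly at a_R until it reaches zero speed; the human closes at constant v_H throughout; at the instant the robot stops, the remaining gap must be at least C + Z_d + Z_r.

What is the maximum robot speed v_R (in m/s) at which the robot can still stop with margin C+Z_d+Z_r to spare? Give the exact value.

collect terms ⇒ (1/6)·v_R² + (56/75)·v_R + (-299/200) = 0
  disc = (56/75)² − 4·(1/6)·(-299/200) = 34969/22500 ; √disc = 187/150
  v_R = (−(56/75) + 187/150) / (2·(1/6)) = 3/2 m/s
check:
braking lasts T_s = (3/2)/3 = 0.5000 s
robot in T_r: 1.5000·0.0800 = 0.1200 m
robot covers 1.5000·0.5000 − ½·3.0000·0.5000² = 0.3750 m while stopping
person approaches 2.0000·(0.0800+0.5000) = 1.1600 m
C+Z_d+Z_r = 0.0000+0.0150+0.0000 = 0.0150 m
sum ≈ 0.1200+0.3750+1.1600+0.0150 ≈ 1.6700 m = S ✓

v_R_max = 3/2 m/s = 1.5000 m/s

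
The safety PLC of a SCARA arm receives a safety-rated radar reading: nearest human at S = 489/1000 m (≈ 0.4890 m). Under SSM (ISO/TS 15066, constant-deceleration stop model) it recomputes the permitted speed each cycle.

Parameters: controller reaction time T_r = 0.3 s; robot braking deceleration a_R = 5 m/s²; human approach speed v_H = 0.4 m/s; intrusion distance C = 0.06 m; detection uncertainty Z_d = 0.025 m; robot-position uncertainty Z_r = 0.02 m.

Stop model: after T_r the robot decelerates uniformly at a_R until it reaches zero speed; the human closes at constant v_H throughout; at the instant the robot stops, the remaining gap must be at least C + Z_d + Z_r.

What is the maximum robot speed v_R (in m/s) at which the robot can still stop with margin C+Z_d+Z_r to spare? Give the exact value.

quadratic (1/10)·v² + (19/50)·v + (-33/125) = 0
  disc = (19/50)² − 4·(1/10)·(-33/125) = 1/4 ; √disc = 1/2
  v_R = (−(19/50) + 1/2) / (2·(1/10)) = 3/5 m/s
check:
T_s = v_R/a_R = (3/5)/5 = 0.1200 s
robot in T_r: 0.6000·0.3000 = 0.1800 m
robot under decel: 0.6000²/(2·5.0000) = 0.0360 m
person approaches 0.4000·(0.3000+0.1200) = 0.1680 m
C+Z_d+Z_r = 0.0600+0.0250+0.0200 = 0.1050 m
sum ≈ 0.1800+0.0360+0.1680+0.1050 ≈ 0.4890 m = S ✓

v_R_max = 3/5 m/s = 0.6000 m/s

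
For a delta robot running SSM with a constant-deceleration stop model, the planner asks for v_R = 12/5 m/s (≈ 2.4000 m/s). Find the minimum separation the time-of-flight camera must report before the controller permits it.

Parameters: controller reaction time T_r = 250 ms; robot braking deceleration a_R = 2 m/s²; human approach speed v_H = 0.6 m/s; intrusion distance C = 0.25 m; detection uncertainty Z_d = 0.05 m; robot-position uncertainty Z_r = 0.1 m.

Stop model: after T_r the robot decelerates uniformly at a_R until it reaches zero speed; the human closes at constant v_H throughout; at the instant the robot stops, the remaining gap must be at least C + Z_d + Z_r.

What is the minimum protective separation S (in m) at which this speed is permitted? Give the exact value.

S_min = 331/100 m = 3.3100 m

braking lasts T_s = (12/5)/2 = 1.2000 s
robot covers v_R·T_r = 2.4000·0.2500 = 0.6000 m before braking
braking distance = 2.4000²/(2·2.0000) = 1.4400 m
human over T_r+T_s: 0.6000·(0.2500+1.2000) = 0.8700 m
residual clearance needed = 0.2500+0.0500+0.1000 = 0.4000 m
S_min ≈ 0.6000+1.4400+0.8700+0.4000  ⇒  S_min = 331/100 m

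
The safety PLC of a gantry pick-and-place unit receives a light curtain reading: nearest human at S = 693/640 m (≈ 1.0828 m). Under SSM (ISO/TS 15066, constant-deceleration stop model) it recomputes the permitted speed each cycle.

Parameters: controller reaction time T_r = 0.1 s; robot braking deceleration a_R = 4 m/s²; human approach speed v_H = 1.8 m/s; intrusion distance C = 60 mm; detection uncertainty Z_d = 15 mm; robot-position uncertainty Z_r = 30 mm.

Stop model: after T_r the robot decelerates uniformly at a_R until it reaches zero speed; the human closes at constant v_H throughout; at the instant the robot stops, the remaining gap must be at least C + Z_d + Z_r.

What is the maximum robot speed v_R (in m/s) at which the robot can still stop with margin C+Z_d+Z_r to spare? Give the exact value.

v_R_max = 23/20 m/s = 1.1500 m/s

at the boundary: (1/8)·v² + (11/20)·v + (-2553/3200) = 0
  disc = (11/20)² − 4·(1/8)·(-2553/3200) = 4489/6400 ; √disc = 67/80
  v_R = (−(11/20) + 67/80) / (2·(1/8)) = 23/20 m/s
check:
T_s = v_R/a_R = (23/20)/4 = 0.2875 s
robot in T_r: 1.1500·0.1000 = 0.1150 m
braking distance = 1.1500²/(2·4.0000) = 0.1653 m
human over T_r+T_s: 1.8000·(0.1000+0.2875) = 0.6975 m
C+Z_d+Z_r = 0.0600+0.0150+0.0300 = 0.1050 m
sum ≈ 0.1150+0.1653+0.6975+0.1050 ≈ 1.0828 m = S ✓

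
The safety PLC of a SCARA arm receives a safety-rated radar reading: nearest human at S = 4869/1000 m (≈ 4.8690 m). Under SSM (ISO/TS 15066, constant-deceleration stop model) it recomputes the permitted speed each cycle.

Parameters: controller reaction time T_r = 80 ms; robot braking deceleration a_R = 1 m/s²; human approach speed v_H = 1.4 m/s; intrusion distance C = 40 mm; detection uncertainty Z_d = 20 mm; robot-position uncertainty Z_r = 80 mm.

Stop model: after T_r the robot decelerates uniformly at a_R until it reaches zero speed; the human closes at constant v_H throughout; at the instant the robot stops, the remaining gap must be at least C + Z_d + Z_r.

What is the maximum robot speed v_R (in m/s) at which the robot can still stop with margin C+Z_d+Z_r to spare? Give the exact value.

v_R_max = 19/10 m/s = 1.9000 m/s

at the boundary: (1/2)·v² + (37/25)·v + (-4617/1000) = 0
  disc = (37/25)² − 4·(1/2)·(-4617/1000) = 28561/2500 ; √disc = 169/50
  v_R = (−(37/25) + 169/50) / (2·(1/2)) = 19/10 m/s
check:
stop time T_s = (19/10)/1 = 1.9000 s
robot in T_r: 1.9000·0.0800 = 0.1520 m
robot under decel: 1.9000²/(2·1.0000) = 1.8050 m
person approaches 1.4000·(0.0800+1.9000) = 2.7720 m
margins: 0.0400+0.0200+0.0800 = 0.1400 m
sum ≈ 0.1520+1.8050+2.7720+0.1400 ≈ 4.8690 m = S ✓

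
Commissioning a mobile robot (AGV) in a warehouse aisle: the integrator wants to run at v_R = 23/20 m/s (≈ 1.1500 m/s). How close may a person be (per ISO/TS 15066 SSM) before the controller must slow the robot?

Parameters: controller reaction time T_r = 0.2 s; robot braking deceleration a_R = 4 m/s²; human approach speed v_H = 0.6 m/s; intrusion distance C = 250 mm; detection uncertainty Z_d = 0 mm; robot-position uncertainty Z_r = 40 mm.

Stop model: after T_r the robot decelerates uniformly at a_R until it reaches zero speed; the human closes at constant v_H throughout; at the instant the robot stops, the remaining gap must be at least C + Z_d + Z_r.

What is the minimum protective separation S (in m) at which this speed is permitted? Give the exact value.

S_min = 3129/3200 m = 0.9778 m

braking lasts T_s = (23/20)/4 = 0.2875 s
reaction-phase robot travel = 1.1500·0.2000 = 0.2300 m
robot covers 1.1500·0.2875 − ½·4.0000·0.2875² = 0.1653 m while stopping
human closes 0.6000·0.4875 = 0.2925 m
C+Z_d+Z_r = 0.2500+0.0000+0.0400 = 0.2900 m
S_min ≈ 0.2300+0.1653+0.2925+0.2900  ⇒  S_min = 3129/3200 m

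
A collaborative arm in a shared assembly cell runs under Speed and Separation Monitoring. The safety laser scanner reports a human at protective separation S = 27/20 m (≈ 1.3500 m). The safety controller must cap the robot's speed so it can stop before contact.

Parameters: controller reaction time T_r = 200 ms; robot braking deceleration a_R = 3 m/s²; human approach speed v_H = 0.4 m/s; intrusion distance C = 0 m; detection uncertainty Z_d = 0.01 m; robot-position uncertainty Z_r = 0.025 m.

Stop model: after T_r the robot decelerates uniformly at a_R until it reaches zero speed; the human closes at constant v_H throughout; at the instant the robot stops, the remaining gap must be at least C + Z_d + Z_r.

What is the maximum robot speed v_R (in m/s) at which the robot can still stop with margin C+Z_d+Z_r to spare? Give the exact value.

collect terms ⇒ (1/6)·v_R² + (1/3)·v_R + (-247/200) = 0
  disc = (1/3)² − 4·(1/6)·(-247/200) = 841/900 ; √disc = 29/30
  v_R = (−(1/3) + 29/30) / (2·(1/6)) = 19/10 m/s
check:
T_s = v_R/a_R = (19/10)/3 = 0.6333 s
reaction-phase robot travel = 1.9000·0.2000 = 0.3800 m
braking distance = 1.9000²/(2·3.0000) = 0.6017 m
human closes 0.4000·0.8333 = 0.3333 m
margins: 0.0000+0.0100+0.0250 = 0.0350 m
sum ≈ 0.3800+0.6017+0.3333+0.0350 ≈ 1.3500 m = S ✓

v_R_max = 19/10 m/s = 1.9000 m/s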